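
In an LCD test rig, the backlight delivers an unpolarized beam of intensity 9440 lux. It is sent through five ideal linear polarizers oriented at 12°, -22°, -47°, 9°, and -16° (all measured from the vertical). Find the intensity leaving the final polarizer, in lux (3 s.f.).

Unpolarized light through the first polarizer → I₁ = 9440 lux/2 = 4720 lux, polarized at 12°.
I₂ = I₁ · cos²(34°) = 4720 · 0.6873 = 3244 lux.
I₃ = I₂ · cos²(25°) = 3244 · 0.8214 = 2665 lux.
I₄ = I₃ · cos²(56°) = 2665 · 0.3127 = 833.2 lux.
I₅ = I₄ · cos²(25°) = 833.2 · 0.8214 = 684.4 lux.

I ≈ 684 lux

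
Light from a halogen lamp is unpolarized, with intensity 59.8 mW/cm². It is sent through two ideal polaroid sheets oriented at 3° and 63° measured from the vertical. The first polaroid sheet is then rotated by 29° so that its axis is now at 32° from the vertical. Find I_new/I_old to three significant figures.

I_new/I_old ≈ 2.94

Before rotation:
Unpolarized light through the first polarizer → I₁ = ½ I₀, now polarized at 3°.
I₂ = I₁ cos²(63° − 3°) = 0.5 I₀ · cos²(60°) = 0.125 I₀.
After rotation:
Unpolarized light through the first polarizer → I₁ = ½ I₀, now polarized at 32°.
I₂ = I₁ cos²(63° − 32°) = 0.5 I₀ · cos²(31°) = 0.3674 I₀.
Ratio = 0.3674 / 0.125 = 2.939.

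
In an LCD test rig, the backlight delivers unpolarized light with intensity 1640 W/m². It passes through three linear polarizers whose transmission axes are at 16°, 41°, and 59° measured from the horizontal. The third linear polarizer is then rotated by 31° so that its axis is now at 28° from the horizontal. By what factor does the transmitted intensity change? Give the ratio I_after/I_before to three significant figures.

Before rotation:
Unpolarized light through the first polarizer → I₁ = ½ I₀, now polarized at 16°.
I₂ = I₁ cos²(41° − 16°) = 0.5 I₀ · cos²(25°) = 0.4107 I₀.
I₃ = I₂ cos²(59° − 41°) = 0.4107 I₀ · cos²(18°) = 0.3715 I₀.
After rotation:
Unpolarized light through the first polarizer → I₁ = ½ I₀, now polarized at 16°.
I₂ = I₁ cos²(41° − 16°) = 0.5 I₀ · cos²(25°) = 0.4107 I₀.
I₃ = I₂ cos²(28° − 41°) = 0.4107 I₀ · cos²(13°) = 0.3899 I₀.
Ratio = 0.3899 / 0.3715 = 1.05.

I_new/I_old ≈ 1.05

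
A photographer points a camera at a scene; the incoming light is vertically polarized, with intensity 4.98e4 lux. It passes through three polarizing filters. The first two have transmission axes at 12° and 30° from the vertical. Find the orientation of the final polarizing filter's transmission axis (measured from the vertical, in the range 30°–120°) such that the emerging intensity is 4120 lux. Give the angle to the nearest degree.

By Malus's law, I₁ = I₀ cos²(12° − 0°) = I₀ cos²(12°) = 0.9568 I₀.
I₂ = I₁ cos²(30° − 12°) = 0.9568 I₀ · cos²(18°) = 0.8654 I₀.
Target fraction: 4120 / 4.98e4 lux = 0.08273 of I₀.
Need I₃/I₀ = 0.08273, so cos²(θ − 30°) = 0.08273 / 0.8654 = 0.0956.
θ − 30° = arccos(√0.0956) = 72.0°, giving θ ≈ 30 + 72.0 = 102.0°.

θ ≈ 102°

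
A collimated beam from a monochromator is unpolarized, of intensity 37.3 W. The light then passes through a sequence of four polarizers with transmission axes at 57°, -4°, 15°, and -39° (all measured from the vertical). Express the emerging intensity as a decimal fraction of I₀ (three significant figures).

I/I₀ ≈ 0.0363

Unpolarized light through the first polarizer → I₁ = 37.3 W/2 = 18.65 W, polarized at 57°.
I₂ = I₁ · cos²(61°) = 18.65 · 0.235 = 4.384 W.
I₃ = I₂ · cos²(19°) = 4.384 · 0.894 = 3.919 W.
I₄ = I₃ · cos²(54°) = 3.919 · 0.3455 = 1.354 W.
Transmitted fraction = 0.0363.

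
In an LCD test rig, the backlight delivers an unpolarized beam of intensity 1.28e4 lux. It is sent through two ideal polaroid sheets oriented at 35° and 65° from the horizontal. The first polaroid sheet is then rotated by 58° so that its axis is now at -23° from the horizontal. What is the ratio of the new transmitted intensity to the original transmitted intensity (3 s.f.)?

Before rotation:
Unpolarized light through the first polarizer → I₁ = ½ I₀, now polarized at 35°.
I₂ = I₁ cos²(65° − 35°) = 0.5 I₀ · cos²(30°) = 0.375 I₀.
After rotation:
Unpolarized light through the first polarizer → I₁ = ½ I₀, now polarized at -23°.
I₂ = I₁ cos²(65° + 23°) = 0.5 I₀ · cos²(88°) = 0.000609 I₀.
Ratio = 0.000609 / 0.375 = 0.001624.

I_new/I_old ≈ 0.00162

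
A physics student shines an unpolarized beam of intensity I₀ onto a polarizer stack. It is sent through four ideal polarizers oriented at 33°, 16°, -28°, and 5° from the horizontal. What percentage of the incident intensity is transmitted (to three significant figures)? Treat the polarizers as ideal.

≈ 16.6%

Unpolarized light through the first polarizer → I₁ = ½ I₀, now polarized at 33°.
I₂ = I₁ cos²(16° − 33°) = 0.5 I₀ · cos²(17°) = 0.4573 I₀.
I₃ = I₂ cos²(-28° − 16°) = 0.4573 I₀ · cos²(44°) = 0.2366 I₀.
I₄ = I₃ cos²(5° + 28°) = 0.2366 I₀ · cos²(33°) = 0.1664 I₀.
That is 16.64% of the incident intensity.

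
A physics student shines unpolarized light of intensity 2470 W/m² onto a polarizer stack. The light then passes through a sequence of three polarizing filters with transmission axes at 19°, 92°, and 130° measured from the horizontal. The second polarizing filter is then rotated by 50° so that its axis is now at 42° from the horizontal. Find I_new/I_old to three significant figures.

I_new/I_old ≈ 0.0194

Before rotation:
Unpolarized light through the first polarizer → I₁ = ½ I₀, now polarized at 19°.
I₂ = I₁ cos²(92° − 19°) = 0.5 I₀ · cos²(73°) = 0.04274 I₀.
I₃ = I₂ cos²(130° − 92°) = 0.04274 I₀ · cos²(38°) = 0.02654 I₀.
After rotation:
Unpolarized light through the first polarizer → I₁ = ½ I₀, now polarized at 19°.
I₂ = I₁ cos²(42° − 19°) = 0.5 I₀ · cos²(23°) = 0.4237 I₀.
I₃ = I₂ cos²(130° − 42°) = 0.4237 I₀ · cos²(88°) = 0.000516 I₀.
Ratio = 0.000516 / 0.02654 = 0.01944.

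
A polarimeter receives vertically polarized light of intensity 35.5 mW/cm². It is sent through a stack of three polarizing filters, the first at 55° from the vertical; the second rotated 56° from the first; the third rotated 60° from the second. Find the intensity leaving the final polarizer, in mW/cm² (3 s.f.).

I ≈ 0.913 mW/cm²

I₁ = 35.5 mW/cm² · cos²(55°) = 11.68 mW/cm².
I₂ = I₁ · cos²(56°) = 11.68 · 0.3127 = 3.652 mW/cm².
I₃ = I₂ · cos²(60°) = 3.652 · 0.25 = 0.913 mW/cm².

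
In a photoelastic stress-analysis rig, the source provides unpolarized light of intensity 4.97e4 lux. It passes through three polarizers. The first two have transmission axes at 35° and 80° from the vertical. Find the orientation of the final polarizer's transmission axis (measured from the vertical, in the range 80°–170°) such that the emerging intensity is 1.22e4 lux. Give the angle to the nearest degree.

Unpolarized light through the first polarizer → I₁ = ½ I₀, now polarized at 35°.
I₂ = I₁ cos²(80° − 35°) = 0.5 I₀ · cos²(45°) = 0.25 I₀.
Target fraction: 1.22e4 / 4.97e4 lux = 0.2455 of I₀.
Need I₃/I₀ = 0.2455, so cos²(θ − 80°) = 0.2455 / 0.25 = 0.9819.
θ − 80° = arccos(√0.9819) = 7.7°, giving θ ≈ 80 + 7.7 = 87.7°.

θ ≈ 88°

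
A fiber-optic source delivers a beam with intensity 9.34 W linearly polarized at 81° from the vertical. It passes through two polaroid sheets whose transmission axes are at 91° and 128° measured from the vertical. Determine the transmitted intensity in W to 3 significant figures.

I ≈ 5.78 W

I₁ = 9.34 W · cos²(10°) = 9.058 W.
I₂ = I₁ · cos²(37°) = 9.058 · 0.6378 = 5.778 W.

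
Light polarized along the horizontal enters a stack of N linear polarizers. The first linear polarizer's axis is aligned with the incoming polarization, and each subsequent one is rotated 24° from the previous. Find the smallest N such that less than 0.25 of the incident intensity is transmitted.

N = 9

First polarizer is aligned with the polarization: full transmission.
Each further stage multiplies by cos²(24°) = 0.8346.
After N polarizers: T = 0.8346^(N−1). Require T < 0.25 ⇒ N−1 > ln(0.25)/ln(0.8346) = 7.67, so N−1 ≥ 8 and N = 9.
Check: N=9 gives T = 0.2353 < 0.25; N=8 gives T = 0.282.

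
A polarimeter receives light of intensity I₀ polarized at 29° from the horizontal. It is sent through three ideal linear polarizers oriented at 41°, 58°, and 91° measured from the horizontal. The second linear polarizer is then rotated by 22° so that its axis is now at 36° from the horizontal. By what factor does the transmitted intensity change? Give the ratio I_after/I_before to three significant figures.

I_new/I_old ≈ 0.508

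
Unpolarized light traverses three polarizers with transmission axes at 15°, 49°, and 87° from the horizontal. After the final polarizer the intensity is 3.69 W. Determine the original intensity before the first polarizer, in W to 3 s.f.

I₀ ≈ 17.3 W

Unpolarized light through the first polarizer → I₁ = ½ I₀, now polarized at 15°.
I₂ = I₁ cos²(49° − 15°) = 0.5 I₀ · cos²(34°) = 0.3437 I₀.
I₃ = I₂ cos²(87° − 49°) = 0.3437 I₀ · cos²(38°) = 0.2134 I₀.
So 3.69 W = 0.2134 I₀, giving I₀ = 3.69/0.2134 = 17.29 W.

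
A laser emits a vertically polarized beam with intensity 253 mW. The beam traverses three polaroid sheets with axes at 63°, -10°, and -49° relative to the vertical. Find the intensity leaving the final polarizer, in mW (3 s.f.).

I ≈ 2.69 mW

I₁ = 253 mW · cos²(63°) = 52.15 mW.
I₂ = I₁ · cos²(73°) = 52.15 · 0.08548 = 4.457 mW.
I₃ = I₂ · cos²(39°) = 4.457 · 0.604 = 2.692 mW.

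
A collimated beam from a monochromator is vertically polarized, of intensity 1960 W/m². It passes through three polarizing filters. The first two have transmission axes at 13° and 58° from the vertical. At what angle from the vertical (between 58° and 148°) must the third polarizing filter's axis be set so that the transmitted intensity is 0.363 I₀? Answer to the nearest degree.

By Malus's law, I₁ = I₀ cos²(13° − 0°) = I₀ cos²(13°) = 0.9494 I₀.
I₂ = I₁ cos²(58° − 13°) = 0.9494 I₀ · cos²(45°) = 0.4747 I₀.
Need I₃/I₀ = 0.363, so cos²(θ − 58°) = 0.363 / 0.4747 = 0.7647.
θ − 58° = arccos(√0.7647) = 29.0°, giving θ ≈ 58 + 29.0 = 87.0°.

θ ≈ 87°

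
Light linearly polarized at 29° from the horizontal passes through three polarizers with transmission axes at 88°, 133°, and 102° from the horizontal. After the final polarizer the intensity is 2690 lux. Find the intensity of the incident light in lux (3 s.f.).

I₀ ≈ 2.76e4 lux

By Malus's law, I₁ = I₀ cos²(88° − 29°) = I₀ cos²(59°) = 0.2653 I₀.
I₂ = I₁ cos²(133° − 88°) = 0.2653 I₀ · cos²(45°) = 0.1326 I₀.
I₃ = I₂ cos²(102° − 133°) = 0.1326 I₀ · cos²(31°) = 0.09745 I₀.
So 2690 lux = 0.09745 I₀, giving I₀ = 2690/0.09745 = 2.76e+04 lux.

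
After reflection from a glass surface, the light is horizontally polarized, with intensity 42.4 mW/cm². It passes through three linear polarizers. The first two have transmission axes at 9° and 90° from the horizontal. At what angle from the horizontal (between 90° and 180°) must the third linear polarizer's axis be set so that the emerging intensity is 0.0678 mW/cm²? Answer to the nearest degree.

I₁ = I₀ cos²(9° − 0°) = I₀ cos²(9°) = 0.9755 I₀.
I₂ = I₁ cos²(90° − 9°) = 0.9755 I₀ · cos²(81°) = 0.02387 I₀.
Target fraction: 0.0678 / 42.4 mW/cm² = 0.001599 of I₀.
Need I₃/I₀ = 0.001599, so cos²(θ − 90°) = 0.001599 / 0.02387 = 0.06698.
θ − 90° = arccos(√0.06698) = 75.0°, giving θ ≈ 90 + 75.0 = 165.0°.

θ ≈ 165°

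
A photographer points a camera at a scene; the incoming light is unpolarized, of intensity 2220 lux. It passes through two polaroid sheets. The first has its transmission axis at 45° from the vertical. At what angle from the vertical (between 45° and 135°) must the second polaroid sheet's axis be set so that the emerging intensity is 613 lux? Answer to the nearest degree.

Unpolarized light through the first polarizer → I₁ = ½ I₀, now polarized at 45°.
Target fraction: 613 / 2220 lux = 0.2761 of I₀.
Need I₂/I₀ = 0.2761, so cos²(θ − 45°) = 0.2761 / 0.5 = 0.5523.
θ − 45° = arccos(√0.5523) = 42.0°, giving θ ≈ 45 + 42.0 = 87.0°.

θ ≈ 87°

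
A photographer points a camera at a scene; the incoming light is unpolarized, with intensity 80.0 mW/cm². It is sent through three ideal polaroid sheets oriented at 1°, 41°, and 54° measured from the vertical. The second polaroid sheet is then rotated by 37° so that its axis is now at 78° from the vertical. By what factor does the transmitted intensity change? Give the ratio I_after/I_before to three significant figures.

Before rotation:
Unpolarized light through the first polarizer → I₁ = ½ I₀, now polarized at 1°.
I₂ = I₁ cos²(41° − 1°) = 0.5 I₀ · cos²(40°) = 0.2934 I₀.
I₃ = I₂ cos²(54° − 41°) = 0.2934 I₀ · cos²(13°) = 0.2786 I₀.
After rotation:
Unpolarized light through the first polarizer → I₁ = ½ I₀, now polarized at 1°.
I₂ = I₁ cos²(78° − 1°) = 0.5 I₀ · cos²(77°) = 0.0253 I₀.
I₃ = I₂ cos²(54° − 78°) = 0.0253 I₀ · cos²(24°) = 0.02112 I₀.
Ratio = 0.02112 / 0.2786 = 0.0758.

I_new/I_old ≈ 0.0758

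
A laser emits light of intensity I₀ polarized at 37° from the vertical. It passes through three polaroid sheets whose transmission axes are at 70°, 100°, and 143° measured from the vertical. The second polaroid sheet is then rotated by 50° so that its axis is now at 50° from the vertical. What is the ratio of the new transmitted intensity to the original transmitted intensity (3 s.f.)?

I_new/I_old ≈ 0.00603

Before rotation:
I₁ = I₀ cos²(70° − 37°) = I₀ cos²(33°) = 0.7034 I₀.
I₂ = I₁ cos²(100° − 70°) = 0.7034 I₀ · cos²(30°) = 0.5275 I₀.
I₃ = I₂ cos²(143° − 100°) = 0.5275 I₀ · cos²(43°) = 0.2822 I₀.
After rotation:
I₁ = I₀ cos²(70° − 37°) = I₀ cos²(33°) = 0.7034 I₀.
I₂ = I₁ cos²(50° − 70°) = 0.7034 I₀ · cos²(20°) = 0.6211 I₀.
Angle between axes 2 and 3: 87°. I₃ = 0.6211 I₀ · cos²(87°) = 0.001701 I₀.
Ratio = 0.001701 / 0.2822 = 0.006029.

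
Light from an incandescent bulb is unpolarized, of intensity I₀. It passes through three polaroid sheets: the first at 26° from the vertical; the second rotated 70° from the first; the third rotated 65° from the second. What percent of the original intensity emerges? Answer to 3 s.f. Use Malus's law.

≈ 1.04%

Unpolarized light through the first polarizer → I₁ = ½ I₀, now polarized at 26°.
I₂ = I₁ cos²(70°) = 0.5 · 0.117 I₀ = 0.05849 I₀.
I₃ = I₂ cos²(65°) = 0.05849 · 0.1786 I₀ = 0.01045 I₀.
That is 1.045% of the incident intensity.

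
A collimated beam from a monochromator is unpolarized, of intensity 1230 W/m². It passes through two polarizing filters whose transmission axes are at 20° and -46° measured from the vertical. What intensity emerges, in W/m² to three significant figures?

I ≈ 102 W/m²

Unpolarized light through the first polarizer → I₁ = 1230 W/m²/2 = 615 W/m², polarized at 20°.
I₂ = I₁ · cos²(66°) = 615 · 0.1654 = 101.7 W/m².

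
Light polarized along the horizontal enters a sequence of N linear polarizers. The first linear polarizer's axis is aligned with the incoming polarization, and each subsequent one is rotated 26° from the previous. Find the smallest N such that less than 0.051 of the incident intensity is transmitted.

N = 15

First polarizer is aligned with the polarization: full transmission.
Each further stage multiplies by cos²(26°) = 0.8078.
After N polarizers: T = 0.8078^(N−1). Require T < 0.051 ⇒ N−1 > ln(0.051)/ln(0.8078) = 13.95, so N−1 ≥ 14 and N = 15.
Check: N=15 gives T = 0.05041 < 0.051; N=14 gives T = 0.0624.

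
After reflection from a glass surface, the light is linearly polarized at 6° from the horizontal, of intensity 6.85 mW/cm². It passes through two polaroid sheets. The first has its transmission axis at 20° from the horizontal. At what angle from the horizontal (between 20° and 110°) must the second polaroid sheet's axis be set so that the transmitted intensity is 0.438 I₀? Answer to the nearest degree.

θ ≈ 67°

I₁ = I₀ cos²(20° − 6°) = I₀ cos²(14°) = 0.9415 I₀.
Need I₂/I₀ = 0.438, so cos²(θ − 20°) = 0.438 / 0.9415 = 0.4652.
θ − 20° = arccos(√0.4652) = 47.0°, giving θ ≈ 20 + 47.0 = 67.0°.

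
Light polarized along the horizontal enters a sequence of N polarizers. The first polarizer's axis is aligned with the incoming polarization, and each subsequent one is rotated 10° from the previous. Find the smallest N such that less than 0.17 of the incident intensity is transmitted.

N = 59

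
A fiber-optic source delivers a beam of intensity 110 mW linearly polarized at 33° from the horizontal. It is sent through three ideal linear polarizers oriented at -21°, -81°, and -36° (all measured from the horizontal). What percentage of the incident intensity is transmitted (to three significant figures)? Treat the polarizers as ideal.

≈ 4.32%

I₁ = 110 mW · cos²(54°) = 38 mW.
I₂ = I₁ · cos²(60°) = 38 · 0.25 = 9.501 mW.
I₃ = I₂ · cos²(45°) = 9.501 · 0.5 = 4.751 mW.
That is 4.319% of the incident intensity.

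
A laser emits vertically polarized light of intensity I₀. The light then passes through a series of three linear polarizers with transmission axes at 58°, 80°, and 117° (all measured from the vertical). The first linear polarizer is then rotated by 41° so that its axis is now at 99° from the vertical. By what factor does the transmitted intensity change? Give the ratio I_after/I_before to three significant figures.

Before rotation:
I₁ = I₀ cos²(58° − 0°) = I₀ cos²(58°) = 0.2808 I₀.
I₂ = I₁ cos²(80° − 58°) = 0.2808 I₀ · cos²(22°) = 0.2414 I₀.
I₃ = I₂ cos²(117° − 80°) = 0.2414 I₀ · cos²(37°) = 0.154 I₀.
After rotation:
I₁ = I₀ cos²(99° − 0°) = I₀ cos²(81°) = 0.02447 I₀.
I₂ = I₁ cos²(80° − 99°) = 0.02447 I₀ · cos²(19°) = 0.02188 I₀.
I₃ = I₂ cos²(117° − 80°) = 0.02188 I₀ · cos²(37°) = 0.01395 I₀.
Ratio = 0.01395 / 0.154 = 0.09063.

I_new/I_old ≈ 0.0906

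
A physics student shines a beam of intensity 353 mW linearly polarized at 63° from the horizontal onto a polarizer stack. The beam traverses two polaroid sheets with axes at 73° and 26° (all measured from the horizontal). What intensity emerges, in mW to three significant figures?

I₁ = 353 mW · cos²(10°) = 342.4 mW.
I₂ = I₁ · cos²(47°) = 342.4 · 0.4651 = 159.2 mW.

I ≈ 159 mW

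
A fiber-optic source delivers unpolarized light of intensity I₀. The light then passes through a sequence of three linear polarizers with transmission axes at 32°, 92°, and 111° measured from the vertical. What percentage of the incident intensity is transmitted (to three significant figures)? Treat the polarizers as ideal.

≈ 11.2%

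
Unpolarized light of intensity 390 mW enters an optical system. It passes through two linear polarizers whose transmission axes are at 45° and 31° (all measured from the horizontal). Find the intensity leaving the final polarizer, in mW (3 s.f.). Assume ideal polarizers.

Unpolarized light through the first polarizer → I₁ = 390 mW/2 = 195 mW, polarized at 45°.
I₂ = I₁ · cos²(14°) = 195 · 0.9415 = 183.6 mW.

I ≈ 184 mW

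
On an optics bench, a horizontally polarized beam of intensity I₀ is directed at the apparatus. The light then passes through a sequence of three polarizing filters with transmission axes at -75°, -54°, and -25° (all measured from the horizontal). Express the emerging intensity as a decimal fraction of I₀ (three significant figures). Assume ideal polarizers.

≈ 0.0447 I₀

By Malus's law, I₁ = I₀ cos²(-75° − 0°) = I₀ cos²(75°) = 0.06699 I₀.
I₂ = I₁ cos²(-54° + 75°) = 0.06699 I₀ · cos²(21°) = 0.05838 I₀.
I₃ = I₂ cos²(-25° + 54°) = 0.05838 I₀ · cos²(29°) = 0.04466 I₀.
Transmitted fraction = 0.04466.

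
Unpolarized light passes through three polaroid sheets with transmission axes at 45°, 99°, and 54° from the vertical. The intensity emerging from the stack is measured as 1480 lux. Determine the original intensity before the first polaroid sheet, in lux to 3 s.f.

Unpolarized light through the first polarizer → I₁ = ½ I₀, now polarized at 45°.
I₂ = I₁ cos²(99° − 45°) = 0.5 I₀ · cos²(54°) = 0.1727 I₀.
I₃ = I₂ cos²(54° − 99°) = 0.1727 I₀ · cos²(45°) = 0.08637 I₀.
So 1480 lux = 0.08637 I₀, giving I₀ = 1480/0.08637 = 1.714e+04 lux.

I₀ ≈ 1.71e4 lux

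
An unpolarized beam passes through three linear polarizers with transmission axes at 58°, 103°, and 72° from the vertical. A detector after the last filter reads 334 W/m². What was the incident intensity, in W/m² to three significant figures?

Unpolarized light through the first polarizer → I₁ = ½ I₀, now polarized at 58°.
I₂ = I₁ cos²(103° − 58°) = 0.5 I₀ · cos²(45°) = 0.25 I₀.
I₃ = I₂ cos²(72° − 103°) = 0.25 I₀ · cos²(31°) = 0.1837 I₀.
So 334 W/m² = 0.1837 I₀, giving I₀ = 334/0.1837 = 1818 W/m².

I₀ ≈ 1820 W/m²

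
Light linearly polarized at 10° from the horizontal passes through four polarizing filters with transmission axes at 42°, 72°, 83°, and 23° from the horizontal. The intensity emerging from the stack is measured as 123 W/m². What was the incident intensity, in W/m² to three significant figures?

I₁ = I₀ cos²(42° − 10°) = I₀ cos²(32°) = 0.7192 I₀.
I₂ = I₁ cos²(72° − 42°) = 0.7192 I₀ · cos²(30°) = 0.5394 I₀.
I₃ = I₂ cos²(83° − 72°) = 0.5394 I₀ · cos²(11°) = 0.5198 I₀.
I₄ = I₃ cos²(23° − 83°) = 0.5198 I₀ · cos²(60°) = 0.1299 I₀.
So 123 W/m² = 0.1299 I₀, giving I₀ = 123/0.1299 = 946.6 W/m².

I₀ ≈ 947 W/m²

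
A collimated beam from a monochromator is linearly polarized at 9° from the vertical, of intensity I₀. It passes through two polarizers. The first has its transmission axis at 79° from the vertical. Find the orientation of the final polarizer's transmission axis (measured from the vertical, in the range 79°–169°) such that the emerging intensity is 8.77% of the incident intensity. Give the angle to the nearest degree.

I₁ = I₀ cos²(79° − 9°) = I₀ cos²(70°) = 0.117 I₀.
Need I₂/I₀ = 0.0877, so cos²(θ − 79°) = 0.0877 / 0.117 = 0.7497.
θ − 79° = arccos(√0.7497) = 30.0°, giving θ ≈ 79 + 30.0 = 109.0°.

θ ≈ 109°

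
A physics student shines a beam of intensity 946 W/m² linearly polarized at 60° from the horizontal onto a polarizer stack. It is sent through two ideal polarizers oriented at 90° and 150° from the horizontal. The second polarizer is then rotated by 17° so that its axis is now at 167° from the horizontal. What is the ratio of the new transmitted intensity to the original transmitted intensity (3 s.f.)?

Before rotation:
I₁ = I₀ cos²(90° − 60°) = I₀ cos²(30°) = 0.75 I₀.
I₂ = I₁ cos²(150° − 90°) = 0.75 I₀ · cos²(60°) = 0.1875 I₀.
After rotation:
I₁ = I₀ cos²(90° − 60°) = I₀ cos²(30°) = 0.75 I₀.
I₂ = I₁ cos²(167° − 90°) = 0.75 I₀ · cos²(77°) = 0.03795 I₀.
Ratio = 0.03795 / 0.1875 = 0.2024.

I_new/I_old ≈ 0.202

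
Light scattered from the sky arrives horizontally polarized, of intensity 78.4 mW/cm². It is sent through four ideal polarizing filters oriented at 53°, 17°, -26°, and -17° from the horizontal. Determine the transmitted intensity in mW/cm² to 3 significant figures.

I₁ = 78.4 mW/cm² · cos²(53°) = 28.4 mW/cm².
I₂ = I₁ · cos²(36°) = 28.4 · 0.6545 = 18.58 mW/cm².
I₃ = I₂ · cos²(43°) = 18.58 · 0.5349 = 9.941 mW/cm².
I₄ = I₃ · cos²(9°) = 9.941 · 0.9755 = 9.697 mW/cm².

I ≈ 9.70 mW/cm²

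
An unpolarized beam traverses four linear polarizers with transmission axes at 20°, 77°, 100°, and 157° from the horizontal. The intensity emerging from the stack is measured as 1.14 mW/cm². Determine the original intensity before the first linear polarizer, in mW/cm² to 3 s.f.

I₀ ≈ 30.6 mW/cm²

Unpolarized light through the first polarizer → I₁ = ½ I₀, now polarized at 20°.
I₂ = I₁ cos²(77° − 20°) = 0.5 I₀ · cos²(57°) = 0.1483 I₀.
I₃ = I₂ cos²(100° − 77°) = 0.1483 I₀ · cos²(23°) = 0.1257 I₀.
I₄ = I₃ cos²(157° − 100°) = 0.1257 I₀ · cos²(57°) = 0.03728 I₀.
So 1.14 mW/cm² = 0.03728 I₀, giving I₀ = 1.14/0.03728 = 30.58 mW/cm².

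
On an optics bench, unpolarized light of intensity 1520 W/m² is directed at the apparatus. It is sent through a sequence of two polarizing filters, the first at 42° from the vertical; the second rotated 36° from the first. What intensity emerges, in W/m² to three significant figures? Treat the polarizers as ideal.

I ≈ 497 W/m²

Unpolarized light through the first polarizer → I₁ = 1520 W/m²/2 = 760 W/m², polarized at 42°.
I₂ = I₁ · cos²(36°) = 760 · 0.6545 = 497.4 W/m².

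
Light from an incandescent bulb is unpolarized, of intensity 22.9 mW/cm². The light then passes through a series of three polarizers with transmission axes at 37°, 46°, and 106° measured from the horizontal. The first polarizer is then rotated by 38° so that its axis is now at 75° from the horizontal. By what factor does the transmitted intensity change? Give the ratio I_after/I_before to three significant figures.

I_new/I_old ≈ 0.784

Before rotation:
Unpolarized light through the first polarizer → I₁ = ½ I₀, now polarized at 37°.
I₂ = I₁ cos²(46° − 37°) = 0.5 I₀ · cos²(9°) = 0.4878 I₀.
I₃ = I₂ cos²(106° − 46°) = 0.4878 I₀ · cos²(60°) = 0.1219 I₀.
After rotation:
Unpolarized light through the first polarizer → I₁ = ½ I₀, now polarized at 75°.
I₂ = I₁ cos²(46° − 75°) = 0.5 I₀ · cos²(29°) = 0.3825 I₀.
I₃ = I₂ cos²(106° − 46°) = 0.3825 I₀ · cos²(60°) = 0.09562 I₀.
Ratio = 0.09562 / 0.1219 = 0.7841.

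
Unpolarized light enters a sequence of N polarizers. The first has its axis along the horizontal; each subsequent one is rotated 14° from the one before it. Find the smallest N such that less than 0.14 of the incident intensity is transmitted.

N = 23

First polarizer halves the unpolarized light: factor 1/2.
Each further stage multiplies by cos²(14°) = 0.9415.
After N polarizers: T = 0.5·0.9415^(N−1). Require T < 0.14 ⇒ N−1 > ln(0.14/0.5)/ln(0.9415) = 21.11, so N−1 ≥ 22 and N = 23.
Check: N=23 gives T = 0.1327 < 0.14; N=22 gives T = 0.1409.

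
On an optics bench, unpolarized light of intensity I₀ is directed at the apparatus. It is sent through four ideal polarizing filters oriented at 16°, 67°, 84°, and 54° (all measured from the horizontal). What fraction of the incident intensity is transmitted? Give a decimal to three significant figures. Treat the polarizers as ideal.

Unpolarized light through the first polarizer → I₁ = ½ I₀, now polarized at 16°.
I₂ = I₁ cos²(67° − 16°) = 0.5 I₀ · cos²(51°) = 0.198 I₀.
I₃ = I₂ cos²(84° − 67°) = 0.198 I₀ · cos²(17°) = 0.1811 I₀.
I₄ = I₃ cos²(54° − 84°) = 0.1811 I₀ · cos²(30°) = 0.1358 I₀.
Transmitted fraction = 0.1358.

≈ 0.136 I₀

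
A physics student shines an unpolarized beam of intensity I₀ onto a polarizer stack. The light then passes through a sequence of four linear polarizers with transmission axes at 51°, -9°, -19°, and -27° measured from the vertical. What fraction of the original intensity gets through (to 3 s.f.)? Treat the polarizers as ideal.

≈ 0.119 I₀

Unpolarized light through the first polarizer → I₁ = ½ I₀, now polarized at 51°.
I₂ = I₁ cos²(-9° − 51°) = 0.5 I₀ · cos²(60°) = 0.125 I₀.
I₃ = I₂ cos²(-19° + 9°) = 0.125 I₀ · cos²(10°) = 0.1212 I₀.
I₄ = I₃ cos²(-27° + 19°) = 0.1212 I₀ · cos²(8°) = 0.1189 I₀.
Transmitted fraction = 0.1189.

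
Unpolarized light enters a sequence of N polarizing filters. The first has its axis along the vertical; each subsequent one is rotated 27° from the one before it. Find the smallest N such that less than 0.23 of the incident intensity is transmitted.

First polarizer halves the unpolarized light: factor 1/2.
Each further stage multiplies by cos²(27°) = 0.7939.
After N polarizers: T = 0.5·0.7939^(N−1). Require T < 0.23 ⇒ N−1 > ln(0.23/0.5)/ln(0.7939) = 3.36, so N−1 ≥ 4 and N = 5.
Check: N=5 gives T = 0.1986 < 0.23; N=4 gives T = 0.2502.

N = 5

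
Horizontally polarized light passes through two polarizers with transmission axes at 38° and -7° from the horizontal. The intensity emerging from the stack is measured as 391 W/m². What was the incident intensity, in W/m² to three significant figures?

I₀ ≈ 1260 W/m²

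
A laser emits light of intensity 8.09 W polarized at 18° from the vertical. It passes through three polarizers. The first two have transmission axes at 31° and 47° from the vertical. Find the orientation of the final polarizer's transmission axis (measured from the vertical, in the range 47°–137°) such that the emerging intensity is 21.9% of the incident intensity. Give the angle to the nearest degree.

By Malus's law, I₁ = I₀ cos²(31° − 18°) = I₀ cos²(13°) = 0.9494 I₀.
I₂ = I₁ cos²(47° − 31°) = 0.9494 I₀ · cos²(16°) = 0.8773 I₀.
Need I₃/I₀ = 0.219, so cos²(θ − 47°) = 0.219 / 0.8773 = 0.2496.
θ − 47° = arccos(√0.2496) = 60.0°, giving θ ≈ 47 + 60.0 = 107.0°.

θ ≈ 107°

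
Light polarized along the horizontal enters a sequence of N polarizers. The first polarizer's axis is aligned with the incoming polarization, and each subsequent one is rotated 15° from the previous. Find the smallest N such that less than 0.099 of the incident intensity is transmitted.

N = 35

First polarizer is aligned with the polarization: full transmission.
Each further stage multiplies by cos²(15°) = 0.933.
After N polarizers: T = 0.933^(N−1). Require T < 0.099 ⇒ N−1 > ln(0.099)/ln(0.933) = 33.35, so N−1 ≥ 34 and N = 35.
Check: N=35 gives T = 0.09466 < 0.099; N=34 gives T = 0.1015.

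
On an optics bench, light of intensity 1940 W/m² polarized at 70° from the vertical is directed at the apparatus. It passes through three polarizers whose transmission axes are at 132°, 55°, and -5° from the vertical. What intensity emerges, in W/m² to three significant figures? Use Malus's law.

I ≈ 5.41 W/m²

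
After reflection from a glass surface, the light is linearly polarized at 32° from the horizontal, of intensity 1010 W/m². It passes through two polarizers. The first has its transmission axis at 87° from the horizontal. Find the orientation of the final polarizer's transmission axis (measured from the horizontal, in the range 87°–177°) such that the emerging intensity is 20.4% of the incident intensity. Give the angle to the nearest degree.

I₁ = I₀ cos²(87° − 32°) = I₀ cos²(55°) = 0.329 I₀.
Need I₂/I₀ = 0.204, so cos²(θ − 87°) = 0.204 / 0.329 = 0.6201.
θ − 87° = arccos(√0.6201) = 38.1°, giving θ ≈ 87 + 38.1 = 125.1°.

θ ≈ 125°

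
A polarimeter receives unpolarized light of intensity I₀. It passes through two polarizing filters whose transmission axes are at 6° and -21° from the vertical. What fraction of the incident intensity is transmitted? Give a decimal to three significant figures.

Unpolarized light through the first polarizer → I₁ = ½ I₀, now polarized at 6°.
I₂ = I₁ cos²(-21° − 6°) = 0.5 I₀ · cos²(27°) = 0.3969 I₀.
Transmitted fraction = 0.3969.

≈ 0.397 I₀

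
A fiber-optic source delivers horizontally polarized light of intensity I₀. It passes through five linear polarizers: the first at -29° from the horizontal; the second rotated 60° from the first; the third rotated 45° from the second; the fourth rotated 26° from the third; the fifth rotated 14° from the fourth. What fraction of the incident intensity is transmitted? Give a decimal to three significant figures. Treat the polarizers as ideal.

≈ 0.0727 I₀

By Malus's law, I₁ = I₀ cos²(-29° − 0°) = I₀ cos²(29°) = 0.765 I₀.
I₂ = I₁ cos²(60°) = 0.765 · 0.25 I₀ = 0.1912 I₀.
I₃ = I₂ cos²(45°) = 0.1912 · 0.5 I₀ = 0.09562 I₀.
I₄ = I₃ cos²(26°) = 0.09562 · 0.8078 I₀ = 0.07724 I₀.
I₅ = I₄ cos²(14°) = 0.07724 · 0.9415 I₀ = 0.07272 I₀.
Transmitted fraction = 0.07272.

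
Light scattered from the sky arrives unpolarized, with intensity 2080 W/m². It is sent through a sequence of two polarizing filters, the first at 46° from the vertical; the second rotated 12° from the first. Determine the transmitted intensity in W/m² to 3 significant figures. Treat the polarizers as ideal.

Unpolarized light through the first polarizer → I₁ = 2080 W/m²/2 = 1040 W/m², polarized at 46°.
I₂ = I₁ · cos²(12°) = 1040 · 0.9568 = 995 W/m².

I ≈ 995 W/m²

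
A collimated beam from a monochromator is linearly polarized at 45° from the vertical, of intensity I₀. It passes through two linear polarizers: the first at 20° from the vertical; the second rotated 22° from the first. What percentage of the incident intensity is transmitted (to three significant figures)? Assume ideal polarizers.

I₁ = I₀ cos²(20° − 45°) = I₀ cos²(25°) = 0.8214 I₀.
I₂ = I₁ cos²(22°) = 0.8214 · 0.8597 I₀ = 0.7061 I₀.
That is 70.61% of the incident intensity.

≈ 70.6%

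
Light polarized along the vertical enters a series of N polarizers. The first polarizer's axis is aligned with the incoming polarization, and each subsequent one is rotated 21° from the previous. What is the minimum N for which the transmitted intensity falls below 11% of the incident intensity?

First polarizer is aligned with the polarization: full transmission.
Each further stage multiplies by cos²(21°) = 0.8716.
After N polarizers: T = 0.8716^(N−1). Require T < 0.11 ⇒ N−1 > ln(0.11)/ln(0.8716) = 16.06, so N−1 ≥ 17 and N = 18.
Check: N=18 gives T = 0.09664 < 0.11; N=17 gives T = 0.1109.

N = 18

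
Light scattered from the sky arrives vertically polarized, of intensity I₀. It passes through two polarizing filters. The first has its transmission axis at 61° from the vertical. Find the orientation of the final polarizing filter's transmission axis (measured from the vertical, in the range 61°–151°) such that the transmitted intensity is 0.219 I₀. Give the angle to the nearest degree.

θ ≈ 76°

I₁ = I₀ cos²(61° − 0°) = I₀ cos²(61°) = 0.235 I₀.
Need I₂/I₀ = 0.219, so cos²(θ − 61°) = 0.219 / 0.235 = 0.9318.
θ − 61° = arccos(√0.9318) = 15.1°, giving θ ≈ 61 + 15.1 = 76.1°.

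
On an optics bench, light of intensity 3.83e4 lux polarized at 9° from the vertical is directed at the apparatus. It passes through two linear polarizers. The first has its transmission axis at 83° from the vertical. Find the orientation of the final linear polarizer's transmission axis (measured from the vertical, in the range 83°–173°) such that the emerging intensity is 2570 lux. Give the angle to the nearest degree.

θ ≈ 103°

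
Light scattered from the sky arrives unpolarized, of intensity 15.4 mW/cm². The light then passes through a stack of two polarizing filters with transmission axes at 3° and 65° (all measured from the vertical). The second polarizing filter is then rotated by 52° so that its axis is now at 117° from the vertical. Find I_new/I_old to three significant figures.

I_new/I_old ≈ 0.751

Before rotation:
Unpolarized light through the first polarizer → I₁ = ½ I₀, now polarized at 3°.
I₂ = I₁ cos²(65° − 3°) = 0.5 I₀ · cos²(62°) = 0.1102 I₀.
After rotation:
Unpolarized light through the first polarizer → I₁ = ½ I₀, now polarized at 3°.
Angle between axes 1 and 2: 66°. I₂ = 0.5 I₀ · cos²(66°) = 0.08272 I₀.
Ratio = 0.08272 / 0.1102 = 0.7506.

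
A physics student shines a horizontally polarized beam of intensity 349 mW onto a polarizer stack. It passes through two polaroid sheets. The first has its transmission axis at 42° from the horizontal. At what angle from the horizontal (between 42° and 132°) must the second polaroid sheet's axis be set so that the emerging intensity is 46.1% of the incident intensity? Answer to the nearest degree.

θ ≈ 66°

I₁ = I₀ cos²(42° − 0°) = I₀ cos²(42°) = 0.5523 I₀.
Need I₂/I₀ = 0.461, so cos²(θ − 42°) = 0.461 / 0.5523 = 0.8347.
θ − 42° = arccos(√0.8347) = 24.0°, giving θ ≈ 42 + 24.0 = 66.0°.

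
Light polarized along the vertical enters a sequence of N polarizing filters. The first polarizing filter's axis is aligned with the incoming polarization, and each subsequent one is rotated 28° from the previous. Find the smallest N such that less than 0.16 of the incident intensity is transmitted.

N = 9

First polarizer is aligned with the polarization: full transmission.
Each further stage multiplies by cos²(28°) = 0.7796.
After N polarizers: T = 0.7796^(N−1). Require T < 0.16 ⇒ N−1 > ln(0.16)/ln(0.7796) = 7.36, so N−1 ≥ 8 and N = 9.
Check: N=9 gives T = 0.1364 < 0.16; N=8 gives T = 0.175.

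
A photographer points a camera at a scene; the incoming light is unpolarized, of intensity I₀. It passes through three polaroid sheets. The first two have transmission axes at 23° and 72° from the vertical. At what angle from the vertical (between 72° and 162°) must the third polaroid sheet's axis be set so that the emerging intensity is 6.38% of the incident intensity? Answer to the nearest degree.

θ ≈ 129°

Unpolarized light through the first polarizer → I₁ = ½ I₀, now polarized at 23°.
I₂ = I₁ cos²(72° − 23°) = 0.5 I₀ · cos²(49°) = 0.2152 I₀.
Need I₃/I₀ = 0.0638, so cos²(θ − 72°) = 0.0638 / 0.2152 = 0.2965.
θ − 72° = arccos(√0.2965) = 57.0°, giving θ ≈ 72 + 57.0 = 129.0°.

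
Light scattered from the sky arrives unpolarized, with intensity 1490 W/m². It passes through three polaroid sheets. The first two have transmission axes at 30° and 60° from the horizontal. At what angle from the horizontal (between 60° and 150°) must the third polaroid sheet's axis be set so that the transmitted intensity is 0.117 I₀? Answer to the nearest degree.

θ ≈ 116°

Unpolarized light through the first polarizer → I₁ = ½ I₀, now polarized at 30°.
I₂ = I₁ cos²(60° − 30°) = 0.5 I₀ · cos²(30°) = 0.375 I₀.
Need I₃/I₀ = 0.117, so cos²(θ − 60°) = 0.117 / 0.375 = 0.312.
θ − 60° = arccos(√0.312) = 56.0°, giving θ ≈ 60 + 56.0 = 116.0°.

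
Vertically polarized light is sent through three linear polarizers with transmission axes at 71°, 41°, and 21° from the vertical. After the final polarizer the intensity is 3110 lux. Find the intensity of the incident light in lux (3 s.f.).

I₀ ≈ 4.43e4 lux

I₁ = I₀ cos²(71° − 0°) = I₀ cos²(71°) = 0.106 I₀.
I₂ = I₁ cos²(41° − 71°) = 0.106 I₀ · cos²(30°) = 0.0795 I₀.
I₃ = I₂ cos²(21° − 41°) = 0.0795 I₀ · cos²(20°) = 0.0702 I₀.
So 3110 lux = 0.0702 I₀, giving I₀ = 3110/0.0702 = 4.43e+04 lux.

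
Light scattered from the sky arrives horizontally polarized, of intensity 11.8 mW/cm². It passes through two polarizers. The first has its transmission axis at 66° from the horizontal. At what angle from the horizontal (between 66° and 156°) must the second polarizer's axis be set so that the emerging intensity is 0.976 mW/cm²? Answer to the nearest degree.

θ ≈ 111°

By Malus's law, I₁ = I₀ cos²(66° − 0°) = I₀ cos²(66°) = 0.1654 I₀.
Target fraction: 0.976 / 11.8 mW/cm² = 0.08271 of I₀.
Need I₂/I₀ = 0.08271, so cos²(θ − 66°) = 0.08271 / 0.1654 = 0.5.
θ − 66° = arccos(√0.5) = 45.0°, giving θ ≈ 66 + 45.0 = 111.0°.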